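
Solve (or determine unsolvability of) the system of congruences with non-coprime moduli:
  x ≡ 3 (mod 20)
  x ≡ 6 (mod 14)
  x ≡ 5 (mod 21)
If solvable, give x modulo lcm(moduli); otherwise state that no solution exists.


Moduli 20, 14, 21 are not pairwise coprime, so CRT works modulo lcm(m_i) when all pairwise compatibility conditions hold.
Pairwise compatibility: gcd(m_i, m_j) must divide a_i - a_j for every pair.
Merge one congruence at a time:
  Start: x ≡ 3 (mod 20).
  Combine with x ≡ 6 (mod 14): gcd(20, 14) = 2, and 6 - 3 = 3 is NOT divisible by 2.
    ⇒ system is inconsistent (no integer solution).

No solution (the system is inconsistent).


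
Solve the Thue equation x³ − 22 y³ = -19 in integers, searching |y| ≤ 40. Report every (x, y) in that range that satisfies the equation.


The equation is x³ - 22y³ = -19. For fixed y, x³ = 22·y³ − 19, so a solution requires the RHS to be a perfect cube.
Strategy: iterate y from -40 to 40, compute RHS = 22·y³ − 19, and check whether it is a (positive or negative) perfect cube.
Check small values of y:
  y = 0: RHS = -19 is not a perfect cube.
  y = 1: RHS = 3 is not a perfect cube.
  y = -1: RHS = -41 is not a perfect cube.
  y = 2: RHS = 157 is not a perfect cube.
  y = -2: RHS = -195 is not a perfect cube.
  y = 3: RHS = 575 is not a perfect cube.
  y = -3: RHS = -613 is not a perfect cube.
Continuing the search up to |y| = 40 finds no solutions either.
No (x, y) in the scanned range satisfies the equation.

No integer solutions with |y| ≤ 40.


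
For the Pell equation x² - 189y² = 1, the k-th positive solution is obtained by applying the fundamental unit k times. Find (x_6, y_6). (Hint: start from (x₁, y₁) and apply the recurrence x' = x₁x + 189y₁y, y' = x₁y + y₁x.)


Step 1: Find the fundamental solution (x₁, y₁) of x² - 189y² = 1.
  Expand √189 as a continued fraction. a₀ = ⌊√189⌋ = 13; iterate m_{k+1} = d_k·a_k − m_k, d_{k+1} = (189 − m_{k+1}²)/d_k, a_{k+1} = ⌊(a₀ + m_{k+1})/d_{k+1}⌋ (starting m₀ = 0, d₀ = 1), with convergents p_k = a_k·p_{k-1} + p_{k-2}, q_k = a_k·q_{k-1} + q_{k-2} (p₋₁ = 1, q₋₁ = 0):
  k = 0: a₀ = 13; p₀/q₀ = 13/1; p₀² − 189·q₀² = 169 − 189 = -20.
  k = 1: m = 13, d = 20, a = ⌊(13 + 13)/20⌋ = 1; p/q = (1·13 + 1)/(1·1 + 0) = 14/1; p² − 189·q² = 196 − 189 = 7.
  k = 2: m = 7, d = 7, a = ⌊(13 + 7)/7⌋ = 2; p/q = (2·14 + 13)/(2·1 + 1) = 41/3; p² − 189·q² = 1681 − 1701 = -20.
  k = 3: m = 7, d = 20, a = ⌊(13 + 7)/20⌋ = 1; p/q = (1·41 + 14)/(1·3 + 1) = 55/4; p² − 189·q² = 3025 − 3024 = 1.
  The first convergent with p² − 189·q² = 1 gives the fundamental solution (x₁, y₁) = (55, 4).
Step 2: Apply the recurrence (x_{n+1}, y_{n+1}) = (x₁x_n + 189y₁y_n, x₁y_n + y₁x_n) repeatedly.
  From (x_1, y_1) = (55, 4): x_2 = 55·55 + 189·4·4 = 6049; y_2 = 55·4 + 4·55 = 440.
  From (x_2, y_2) = (6049, 440): x_3 = 55·6049 + 189·4·440 = 665335; y_3 = 55·440 + 4·6049 = 48396.
  From (x_3, y_3) = (665335, 48396): x_4 = 55·665335 + 189·4·48396 = 73180801; y_4 = 55·48396 + 4·665335 = 5323120.
  From (x_4, y_4) = (73180801, 5323120): x_5 = 55·73180801 + 189·4·5323120 = 8049222775; y_5 = 55·5323120 + 4·73180801 = 585494804.
  From (x_5, y_5) = (8049222775, 585494804): x_6 = 55·8049222775 + 189·4·585494804 = 885341324449; y_6 = 55·585494804 + 4·8049222775 = 64399105320.
Step 3: Verify x_6² - 189·y_6² = 783829260777109485153601 - 783829260777109485153600 = 1 (should be 1). ✓

(x_1, y_1) = (55, 4); (x_6, y_6) = (885341324449, 64399105320).


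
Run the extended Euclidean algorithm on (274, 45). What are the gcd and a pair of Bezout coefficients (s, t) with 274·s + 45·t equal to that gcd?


Euclidean algorithm on (274, 45) — divide until remainder is 0:
  274 = 6 · 45 + 4
  45 = 11 · 4 + 1
  4 = 4 · 1 + 0
gcd(274, 45) = 1.
Track Bezout coefficients alongside the remainders: start with r₀ = 274 = a·1 + b·0 (s = 1, t = 0) and r₁ = 45 = a·0 + b·1 (s = 0, t = 1); each new remainder r_{k+1} = r_{k-1} − q_k·r_k inherits s_{k+1} = s_{k-1} − q_k·s_k, t_{k+1} = t_{k-1} − q_k·t_k, so r_k = a·s_k + b·t_k at every step:
  q = 6: r = 4, s = 1 − 6·0 = 1, t = 0 − 6·1 = -6  (check: 274·1 + 45·(-6) = 4)
  q = 11: r = 1, s = 0 − 11·1 = -11, t = 1 − 11·(-6) = 67  (check: 274·(-11) + 45·67 = 1)
The row with r = 1 (the gcd) gives the Bezout coefficients s = -11, t = 67.
Result: 274 · (-11) + 45 · (67) = 1.

gcd(274, 45) = 1; s = -11, t = 67 (check: 274·(-11) + 45·67 = 1).


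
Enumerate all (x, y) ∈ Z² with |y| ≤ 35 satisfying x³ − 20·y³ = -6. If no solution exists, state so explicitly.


The equation is x³ - 20y³ = -6. For fixed y, x³ = 20·y³ − 6, so a solution requires the RHS to be a perfect cube.
Strategy: iterate y from -35 to 35, compute RHS = 20·y³ − 6, and check whether it is a (positive or negative) perfect cube.
Check small values of y:
  y = 0: RHS = -6 is not a perfect cube.
  y = 1: RHS = 14 is not a perfect cube.
  y = -1: RHS = -26 is not a perfect cube.
  y = 2: RHS = 154 is not a perfect cube.
  y = -2: RHS = -166 is not a perfect cube.
  y = 3: RHS = 534 is not a perfect cube.
  y = -3: RHS = -546 is not a perfect cube.
Continuing the search up to |y| = 35 finds no solutions either.
No (x, y) in the scanned range satisfies the equation.

No integer solutions with |y| ≤ 35.


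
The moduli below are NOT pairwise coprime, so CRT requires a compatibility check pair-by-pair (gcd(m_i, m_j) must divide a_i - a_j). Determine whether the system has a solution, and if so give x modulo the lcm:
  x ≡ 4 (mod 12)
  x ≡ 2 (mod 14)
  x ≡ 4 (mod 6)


Moduli 12, 14, 6 are not pairwise coprime, so CRT works modulo lcm(m_i) when all pairwise compatibility conditions hold.
Pairwise compatibility: gcd(m_i, m_j) must divide a_i - a_j for every pair.
Merge one congruence at a time:
  Start: x ≡ 4 (mod 12).
  Combine with x ≡ 2 (mod 14): gcd(12, 14) = 2; 2 - 4 = -2, which IS divisible by 2, so compatible.
    Write x = 4 + 12·t and substitute into x ≡ 2 (mod 14): 12·t ≡ 2 − 4 = -2 (mod 14).
    Divide the congruence (and modulus) by g = 2: 6·t ≡ -1 (mod 7).
    Reduce coefficients mod 7: 6·t ≡ 6 (mod 7).
    The inverse of 6 mod 7 is 6 (since 6·6 = 36 = 5·7 + 1), so t ≡ 6·6 = 36 ≡ 1 (mod 7).
    Then x = 4 + 12·1 = 16, valid modulo lcm(12, 14) = 84: x ≡ 16 (mod 84).
  Combine with x ≡ 4 (mod 6): gcd(84, 6) = 6; 4 - 16 = -12, which IS divisible by 6, so compatible.
    Write x = 16 + 84·t and substitute into x ≡ 4 (mod 6): 84·t ≡ 4 − 16 = -12 (mod 6).
    Divide the congruence (and modulus) by g = 6: 14·t ≡ -2 (mod 1).
    Modulo 1 every t works; take t = 0.
    Then x = 16 + 84·0 = 16, valid modulo lcm(84, 6) = 84: x ≡ 16 (mod 84).
Verify: 16 mod 12 = 4, 16 mod 14 = 2, 16 mod 6 = 4.

x ≡ 16 (mod 84).


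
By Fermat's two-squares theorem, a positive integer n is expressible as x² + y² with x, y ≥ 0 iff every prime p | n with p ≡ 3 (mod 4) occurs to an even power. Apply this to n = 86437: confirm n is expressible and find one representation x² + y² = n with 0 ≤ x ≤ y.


Step 1: Factor n = 86437 = 13 · 61 · 109.
Step 2: Check the mod-4 condition on each prime factor: 13 ≡ 1 (mod 4), exponent 1; 61 ≡ 1 (mod 4), exponent 1; 109 ≡ 1 (mod 4), exponent 1.
All primes ≡ 3 (mod 4) appear to even exponent (or don't appear), so by the two-squares theorem n IS expressible as a sum of two squares.
Step 3: Build a representation. Here n = 13 · 61 · 109 is a product of primes ≡ 1 (mod 4). Each prime p ≡ 1 (mod 4) is itself a sum of two squares; find a² by testing p − a² for a perfect square:
  13: 13 − 1² = 12, 13 − 2² = 9 = 3² ⇒ 13 = 2² + 3².
  61: 61 − 1² = 60, 61 − 2² = 57, 61 − 3² = 52, 61 − 4² = 45, 61 − 5² = 36 = 6² ⇒ 61 = 5² + 6².
  109: 109 − 1² = 108, 109 − 2² = 105, 109 − 3² = 100 = 10² ⇒ 109 = 3² + 10².
  Combine using the Brahmagupta–Fibonacci identity (a² + b²)(c² + d²) = (ac − bd)² + (ad + bc)² = (ac + bd)² + (ad − bc)²:
  13 · 61 = 793: from (2² + 3²)(5² + 6²), take (2·5 − 3·6, 2·6 + 3·5) = (10 − 18, 12 + 15) = (-8, 27); dropping signs (only squares matter) gives (8, 27); check 8² + 27² = 64 + 729 = 793 ✓.
  793 · 109 = 86437: from (8² + 27²)(3² + 10²), take (8·3 − 27·10, 8·10 + 27·3) = (24 − 270, 80 + 81) = (-246, 161); dropping signs (only squares matter) gives (246, 161); check 246² + 161² = 60516 + 25921 = 86437 ✓.
Step 4: Order so x ≤ y and verify: 161² + 246² = 25921 + 60516 = 86437 = n. ✓

n = 86437 = 161² + 246² (one valid representation with x ≤ y).


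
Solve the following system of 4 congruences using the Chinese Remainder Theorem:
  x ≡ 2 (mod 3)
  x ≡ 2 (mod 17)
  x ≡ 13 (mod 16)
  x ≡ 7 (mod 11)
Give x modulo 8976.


Product of moduli M = 3 · 17 · 16 · 11 = 8976.
Merge one congruence at a time:
  Start: x ≡ 2 (mod 3).
  Combine with x ≡ 2 (mod 17); new modulus lcm = 51.
    Write x = 2 + 3·t and substitute into x ≡ 2 (mod 17): 3·t ≡ 2 − 2 = 0 (mod 17).
    The inverse of 3 mod 17 is 6 (since 3·6 = 18 = 1·17 + 1), so t ≡ 6·0 = 0 ≡ 0 (mod 17).
    Then x = 2 + 3·0 = 2, valid modulo lcm(3, 17) = 51: x ≡ 2 (mod 51).
  Combine with x ≡ 13 (mod 16); new modulus lcm = 816.
    Write x = 2 + 51·t and substitute into x ≡ 13 (mod 16): 51·t ≡ 13 − 2 = 11 (mod 16).
    Reduce coefficients mod 16: 3·t ≡ 11 (mod 16).
    The inverse of 3 mod 16 is 11 (since 3·11 = 33 = 2·16 + 1), so t ≡ 11·11 = 121 ≡ 9 (mod 16).
    Then x = 2 + 51·9 = 461, valid modulo lcm(51, 16) = 816: x ≡ 461 (mod 816).
  Combine with x ≡ 7 (mod 11); new modulus lcm = 8976.
    Write x = 461 + 816·t and substitute into x ≡ 7 (mod 11): 816·t ≡ 7 − 461 = -454 (mod 11).
    Reduce coefficients mod 11: 2·t ≡ 8 (mod 11).
    The inverse of 2 mod 11 is 6 (since 2·6 = 12 = 1·11 + 1), so t ≡ 6·8 = 48 ≡ 4 (mod 11).
    Then x = 461 + 816·4 = 3725, valid modulo lcm(816, 11) = 8976: x ≡ 3725 (mod 8976).
Verify against each original: 3725 mod 3 = 2, 3725 mod 17 = 2, 3725 mod 16 = 13, 3725 mod 11 = 7.

x ≡ 3725 (mod 8976).


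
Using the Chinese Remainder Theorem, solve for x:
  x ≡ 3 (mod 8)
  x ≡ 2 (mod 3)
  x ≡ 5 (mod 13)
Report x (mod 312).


Moduli 8, 3, 13 are pairwise coprime; by CRT there is a unique solution modulo M = 8 · 3 · 13 = 312.
Solve pairwise, accumulating the modulus:
  Start with x ≡ 3 (mod 8).
  Combine with x ≡ 2 (mod 3): since gcd(8, 3) = 1, we get a unique residue mod 24.
    Write x = 3 + 8·t and substitute into x ≡ 2 (mod 3): 8·t ≡ 2 − 3 = -1 (mod 3).
    Reduce coefficients mod 3: 2·t ≡ 2 (mod 3).
    The inverse of 2 mod 3 is 2 (since 2·2 = 4 = 1·3 + 1), so t ≡ 2·2 = 4 ≡ 1 (mod 3).
    Then x = 3 + 8·1 = 11, valid modulo lcm(8, 3) = 24: x ≡ 11 (mod 24).
  Combine with x ≡ 5 (mod 13): since gcd(24, 13) = 1, we get a unique residue mod 312.
    Write x = 11 + 24·t and substitute into x ≡ 5 (mod 13): 24·t ≡ 5 − 11 = -6 (mod 13).
    Reduce coefficients mod 13: 11·t ≡ 7 (mod 13).
    The inverse of 11 mod 13 is 6 (since 11·6 = 66 = 5·13 + 1), so t ≡ 6·7 = 42 ≡ 3 (mod 13).
    Then x = 11 + 24·3 = 83, valid modulo lcm(24, 13) = 312: x ≡ 83 (mod 312).
Verify: 83 mod 8 = 3 ✓, 83 mod 3 = 2 ✓, 83 mod 13 = 5 ✓.

x ≡ 83 (mod 312).


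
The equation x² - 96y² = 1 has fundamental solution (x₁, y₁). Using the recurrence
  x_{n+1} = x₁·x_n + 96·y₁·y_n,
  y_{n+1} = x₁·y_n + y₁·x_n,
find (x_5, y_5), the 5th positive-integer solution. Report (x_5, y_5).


Step 1: Find the fundamental solution (x₁, y₁) of x² - 96y² = 1.
  Expand √96 as a continued fraction. a₀ = ⌊√96⌋ = 9; iterate m_{k+1} = d_k·a_k − m_k, d_{k+1} = (96 − m_{k+1}²)/d_k, a_{k+1} = ⌊(a₀ + m_{k+1})/d_{k+1}⌋ (starting m₀ = 0, d₀ = 1), with convergents p_k = a_k·p_{k-1} + p_{k-2}, q_k = a_k·q_{k-1} + q_{k-2} (p₋₁ = 1, q₋₁ = 0):
  k = 0: a₀ = 9; p₀/q₀ = 9/1; p₀² − 96·q₀² = 81 − 96 = -15.
  k = 1: m = 9, d = 15, a = ⌊(9 + 9)/15⌋ = 1; p/q = (1·9 + 1)/(1·1 + 0) = 10/1; p² − 96·q² = 100 − 96 = 4.
  k = 2: m = 6, d = 4, a = ⌊(9 + 6)/4⌋ = 3; p/q = (3·10 + 9)/(3·1 + 1) = 39/4; p² − 96·q² = 1521 − 1536 = -15.
  k = 3: m = 6, d = 15, a = ⌊(9 + 6)/15⌋ = 1; p/q = (1·39 + 10)/(1·4 + 1) = 49/5; p² − 96·q² = 2401 − 2400 = 1.
  The first convergent with p² − 96·q² = 1 gives the fundamental solution (x₁, y₁) = (49, 5).
Step 2: Apply the recurrence (x_{n+1}, y_{n+1}) = (x₁x_n + 96y₁y_n, x₁y_n + y₁x_n) repeatedly.
  From (x_1, y_1) = (49, 5): x_2 = 49·49 + 96·5·5 = 4801; y_2 = 49·5 + 5·49 = 490.
  From (x_2, y_2) = (4801, 490): x_3 = 49·4801 + 96·5·490 = 470449; y_3 = 49·490 + 5·4801 = 48015.
  From (x_3, y_3) = (470449, 48015): x_4 = 49·470449 + 96·5·48015 = 46099201; y_4 = 49·48015 + 5·470449 = 4704980.
  From (x_4, y_4) = (46099201, 4704980): x_5 = 49·46099201 + 96·5·4704980 = 4517251249; y_5 = 49·4704980 + 5·46099201 = 461040025.
Step 3: Verify x_5² - 96·y_5² = 20405558846592060001 - 20405558846592060000 = 1 (should be 1). ✓

(x_1, y_1) = (49, 5); (x_5, y_5) = (4517251249, 461040025).


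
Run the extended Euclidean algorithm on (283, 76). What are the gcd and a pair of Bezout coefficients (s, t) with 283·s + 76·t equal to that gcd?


Euclidean algorithm on (283, 76) — divide until remainder is 0:
  283 = 3 · 76 + 55
  76 = 1 · 55 + 21
  55 = 2 · 21 + 13
  21 = 1 · 13 + 8
  13 = 1 · 8 + 5
  8 = 1 · 5 + 3
  5 = 1 · 3 + 2
  3 = 1 · 2 + 1
  2 = 2 · 1 + 0
gcd(283, 76) = 1.
Track Bezout coefficients alongside the remainders: start with r₀ = 283 = a·1 + b·0 (s = 1, t = 0) and r₁ = 76 = a·0 + b·1 (s = 0, t = 1); each new remainder r_{k+1} = r_{k-1} − q_k·r_k inherits s_{k+1} = s_{k-1} − q_k·s_k, t_{k+1} = t_{k-1} − q_k·t_k, so r_k = a·s_k + b·t_k at every step:
  q = 3: r = 55, s = 1 − 3·0 = 1, t = 0 − 3·1 = -3  (check: 283·1 + 76·(-3) = 55)
  q = 1: r = 21, s = 0 − 1·1 = -1, t = 1 − 1·(-3) = 4  (check: 283·(-1) + 76·4 = 21)
  q = 2: r = 13, s = 1 − 2·(-1) = 3, t = -3 − 2·4 = -11  (check: 283·3 + 76·(-11) = 13)
  q = 1: r = 8, s = -1 − 1·3 = -4, t = 4 − 1·(-11) = 15  (check: 283·(-4) + 76·15 = 8)
  q = 1: r = 5, s = 3 − 1·(-4) = 7, t = -11 − 1·15 = -26  (check: 283·7 + 76·(-26) = 5)
  q = 1: r = 3, s = -4 − 1·7 = -11, t = 15 − 1·(-26) = 41  (check: 283·(-11) + 76·41 = 3)
  q = 1: r = 2, s = 7 − 1·(-11) = 18, t = -26 − 1·41 = -67  (check: 283·18 + 76·(-67) = 2)
  q = 1: r = 1, s = -11 − 1·18 = -29, t = 41 − 1·(-67) = 108  (check: 283·(-29) + 76·108 = 1)
The row with r = 1 (the gcd) gives the Bezout coefficients s = -29, t = 108.
Result: 283 · (-29) + 76 · (108) = 1.

gcd(283, 76) = 1; s = -29, t = 108 (check: 283·(-29) + 76·108 = 1).


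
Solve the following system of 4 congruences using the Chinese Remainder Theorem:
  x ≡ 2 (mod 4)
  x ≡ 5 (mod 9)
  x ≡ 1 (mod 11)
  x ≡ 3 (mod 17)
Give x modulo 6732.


Product of moduli M = 4 · 9 · 11 · 17 = 6732.
Merge one congruence at a time:
  Start: x ≡ 2 (mod 4).
  Combine with x ≡ 5 (mod 9); new modulus lcm = 36.
    Write x = 2 + 4·t and substitute into x ≡ 5 (mod 9): 4·t ≡ 5 − 2 = 3 (mod 9).
    The inverse of 4 mod 9 is 7 (since 4·7 = 28 = 3·9 + 1), so t ≡ 7·3 = 21 ≡ 3 (mod 9).
    Then x = 2 + 4·3 = 14, valid modulo lcm(4, 9) = 36: x ≡ 14 (mod 36).
  Combine with x ≡ 1 (mod 11); new modulus lcm = 396.
    Write x = 14 + 36·t and substitute into x ≡ 1 (mod 11): 36·t ≡ 1 − 14 = -13 (mod 11).
    Reduce coefficients mod 11: 3·t ≡ 9 (mod 11).
    The inverse of 3 mod 11 is 4 (since 3·4 = 12 = 1·11 + 1), so t ≡ 4·9 = 36 ≡ 3 (mod 11).
    Then x = 14 + 36·3 = 122, valid modulo lcm(36, 11) = 396: x ≡ 122 (mod 396).
  Combine with x ≡ 3 (mod 17); new modulus lcm = 6732.
    Write x = 122 + 396·t and substitute into x ≡ 3 (mod 17): 396·t ≡ 3 − 122 = -119 (mod 17).
    Reduce coefficients mod 17: 5·t ≡ 0 (mod 17).
    The inverse of 5 mod 17 is 7 (since 5·7 = 35 = 2·17 + 1), so t ≡ 7·0 = 0 ≡ 0 (mod 17).
    Then x = 122 + 396·0 = 122, valid modulo lcm(396, 17) = 6732: x ≡ 122 (mod 6732).
Verify against each original: 122 mod 4 = 2, 122 mod 9 = 5, 122 mod 11 = 1, 122 mod 17 = 3.

x ≡ 122 (mod 6732).


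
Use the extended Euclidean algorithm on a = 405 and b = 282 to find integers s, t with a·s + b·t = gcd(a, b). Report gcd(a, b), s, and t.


Euclidean algorithm on (405, 282) — divide until remainder is 0:
  405 = 1 · 282 + 123
  282 = 2 · 123 + 36
  123 = 3 · 36 + 15
  36 = 2 · 15 + 6
  15 = 2 · 6 + 3
  6 = 2 · 3 + 0
gcd(405, 282) = 3.
Track Bezout coefficients alongside the remainders: start with r₀ = 405 = a·1 + b·0 (s = 1, t = 0) and r₁ = 282 = a·0 + b·1 (s = 0, t = 1); each new remainder r_{k+1} = r_{k-1} − q_k·r_k inherits s_{k+1} = s_{k-1} − q_k·s_k, t_{k+1} = t_{k-1} − q_k·t_k, so r_k = a·s_k + b·t_k at every step:
  q = 1: r = 123, s = 1 − 1·0 = 1, t = 0 − 1·1 = -1  (check: 405·1 + 282·(-1) = 123)
  q = 2: r = 36, s = 0 − 2·1 = -2, t = 1 − 2·(-1) = 3  (check: 405·(-2) + 282·3 = 36)
  q = 3: r = 15, s = 1 − 3·(-2) = 7, t = -1 − 3·3 = -10  (check: 405·7 + 282·(-10) = 15)
  q = 2: r = 6, s = -2 − 2·7 = -16, t = 3 − 2·(-10) = 23  (check: 405·(-16) + 282·23 = 6)
  q = 2: r = 3, s = 7 − 2·(-16) = 39, t = -10 − 2·23 = -56  (check: 405·39 + 282·(-56) = 3)
The row with r = 3 (the gcd) gives the Bezout coefficients s = 39, t = -56.
Result: 405 · (39) + 282 · (-56) = 3.

gcd(405, 282) = 3; s = 39, t = -56 (check: 405·39 + 282·(-56) = 3).


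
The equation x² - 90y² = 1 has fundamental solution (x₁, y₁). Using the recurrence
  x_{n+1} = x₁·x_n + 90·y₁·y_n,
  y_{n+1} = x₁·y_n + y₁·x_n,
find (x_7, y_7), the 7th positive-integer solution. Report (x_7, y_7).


Step 1: Find the fundamental solution (x₁, y₁) of x² - 90y² = 1.
  Expand √90 as a continued fraction. a₀ = ⌊√90⌋ = 9; iterate m_{k+1} = d_k·a_k − m_k, d_{k+1} = (90 − m_{k+1}²)/d_k, a_{k+1} = ⌊(a₀ + m_{k+1})/d_{k+1}⌋ (starting m₀ = 0, d₀ = 1), with convergents p_k = a_k·p_{k-1} + p_{k-2}, q_k = a_k·q_{k-1} + q_{k-2} (p₋₁ = 1, q₋₁ = 0):
  k = 0: a₀ = 9; p₀/q₀ = 9/1; p₀² − 90·q₀² = 81 − 90 = -9.
  k = 1: m = 9, d = 9, a = ⌊(9 + 9)/9⌋ = 2; p/q = (2·9 + 1)/(2·1 + 0) = 19/2; p² − 90·q² = 361 − 360 = 1.
  The first convergent with p² − 90·q² = 1 gives the fundamental solution (x₁, y₁) = (19, 2).
Step 2: Apply the recurrence (x_{n+1}, y_{n+1}) = (x₁x_n + 90y₁y_n, x₁y_n + y₁x_n) repeatedly.
  From (x_1, y_1) = (19, 2): x_2 = 19·19 + 90·2·2 = 721; y_2 = 19·2 + 2·19 = 76.
  From (x_2, y_2) = (721, 76): x_3 = 19·721 + 90·2·76 = 27379; y_3 = 19·76 + 2·721 = 2886.
  From (x_3, y_3) = (27379, 2886): x_4 = 19·27379 + 90·2·2886 = 1039681; y_4 = 19·2886 + 2·27379 = 109592.
  From (x_4, y_4) = (1039681, 109592): x_5 = 19·1039681 + 90·2·109592 = 39480499; y_5 = 19·109592 + 2·1039681 = 4161610.
  From (x_5, y_5) = (39480499, 4161610): x_6 = 19·39480499 + 90·2·4161610 = 1499219281; y_6 = 19·4161610 + 2·39480499 = 158031588.
  From (x_6, y_6) = (1499219281, 158031588): x_7 = 19·1499219281 + 90·2·158031588 = 56930852179; y_7 = 19·158031588 + 2·1499219281 = 6001038734.
Step 3: Verify x_7² - 90·y_7² = 3241121929827149048041 - 3241121929827149048040 = 1 (should be 1). ✓

(x_1, y_1) = (19, 2); (x_7, y_7) = (56930852179, 6001038734).


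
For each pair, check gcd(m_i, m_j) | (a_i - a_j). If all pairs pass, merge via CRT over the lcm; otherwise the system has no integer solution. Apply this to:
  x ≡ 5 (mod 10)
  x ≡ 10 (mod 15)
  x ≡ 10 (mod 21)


Moduli 10, 15, 21 are not pairwise coprime, so CRT works modulo lcm(m_i) when all pairwise compatibility conditions hold.
Pairwise compatibility: gcd(m_i, m_j) must divide a_i - a_j for every pair.
Merge one congruence at a time:
  Start: x ≡ 5 (mod 10).
  Combine with x ≡ 10 (mod 15): gcd(10, 15) = 5; 10 - 5 = 5, which IS divisible by 5, so compatible.
    Write x = 5 + 10·t and substitute into x ≡ 10 (mod 15): 10·t ≡ 10 − 5 = 5 (mod 15).
    Divide the congruence (and modulus) by g = 5: 2·t ≡ 1 (mod 3).
    The inverse of 2 mod 3 is 2 (since 2·2 = 4 = 1·3 + 1), so t ≡ 2·1 = 2 ≡ 2 (mod 3).
    Then x = 5 + 10·2 = 25, valid modulo lcm(10, 15) = 30: x ≡ 25 (mod 30).
  Combine with x ≡ 10 (mod 21): gcd(30, 21) = 3; 10 - 25 = -15, which IS divisible by 3, so compatible.
    Write x = 25 + 30·t and substitute into x ≡ 10 (mod 21): 30·t ≡ 10 − 25 = -15 (mod 21).
    Divide the congruence (and modulus) by g = 3: 10·t ≡ -5 (mod 7).
    Reduce coefficients mod 7: 3·t ≡ 2 (mod 7).
    The inverse of 3 mod 7 is 5 (since 3·5 = 15 = 2·7 + 1), so t ≡ 5·2 = 10 ≡ 3 (mod 7).
    Then x = 25 + 30·3 = 115, valid modulo lcm(30, 21) = 210: x ≡ 115 (mod 210).
Verify: 115 mod 10 = 5, 115 mod 15 = 10, 115 mod 21 = 10.

x ≡ 115 (mod 210).


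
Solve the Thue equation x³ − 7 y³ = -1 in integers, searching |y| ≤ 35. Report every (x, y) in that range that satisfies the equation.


The equation is x³ - 7y³ = -1. For fixed y, x³ = 7·y³ − 1, so a solution requires the RHS to be a perfect cube.
Strategy: iterate y from -35 to 35, compute RHS = 7·y³ − 1, and check whether it is a (positive or negative) perfect cube.
Check small values of y:
  y = 0: RHS = -1 = (-1)³ ⇒ x = -1 works.
  y = 1: RHS = 6 is not a perfect cube.
  y = -1: RHS = -8 = (-2)³ ⇒ x = -2 works.
  y = 2: RHS = 55 is not a perfect cube.
  y = -2: RHS = -57 is not a perfect cube.
  y = 3: RHS = 188 is not a perfect cube.
  y = -3: RHS = -190 is not a perfect cube.
Continuing the search up to |y| = 35 finds no further solutions beyond those listed.
Collected solutions: (-1, 0), (-2, -1).

Solutions (with |y| ≤ 35): (-1, 0), (-2, -1).


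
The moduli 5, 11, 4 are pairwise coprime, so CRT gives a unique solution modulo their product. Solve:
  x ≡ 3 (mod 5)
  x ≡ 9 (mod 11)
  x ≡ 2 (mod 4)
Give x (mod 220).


Moduli 5, 11, 4 are pairwise coprime; by CRT there is a unique solution modulo M = 5 · 11 · 4 = 220.
Solve pairwise, accumulating the modulus:
  Start with x ≡ 3 (mod 5).
  Combine with x ≡ 9 (mod 11): since gcd(5, 11) = 1, we get a unique residue mod 55.
    Write x = 3 + 5·t and substitute into x ≡ 9 (mod 11): 5·t ≡ 9 − 3 = 6 (mod 11).
    The inverse of 5 mod 11 is 9 (since 5·9 = 45 = 4·11 + 1), so t ≡ 9·6 = 54 ≡ 10 (mod 11).
    Then x = 3 + 5·10 = 53, valid modulo lcm(5, 11) = 55: x ≡ 53 (mod 55).
  Combine with x ≡ 2 (mod 4): since gcd(55, 4) = 1, we get a unique residue mod 220.
    Write x = 53 + 55·t and substitute into x ≡ 2 (mod 4): 55·t ≡ 2 − 53 = -51 (mod 4).
    Reduce coefficients mod 4: 3·t ≡ 1 (mod 4).
    The inverse of 3 mod 4 is 3 (since 3·3 = 9 = 2·4 + 1), so t ≡ 3·1 = 3 ≡ 3 (mod 4).
    Then x = 53 + 55·3 = 218, valid modulo lcm(55, 4) = 220: x ≡ 218 (mod 220).
Verify: 218 mod 5 = 3 ✓, 218 mod 11 = 9 ✓, 218 mod 4 = 2 ✓.

x ≡ 218 (mod 220).


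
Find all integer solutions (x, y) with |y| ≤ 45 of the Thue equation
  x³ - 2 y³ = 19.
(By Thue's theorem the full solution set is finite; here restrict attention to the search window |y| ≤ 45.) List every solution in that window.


The equation is x³ - 2y³ = 19. For fixed y, x³ = 2·y³ + 19, so a solution requires the RHS to be a perfect cube.
Strategy: iterate y from -45 to 45, compute RHS = 2·y³ + 19, and check whether it is a (positive or negative) perfect cube.
Check small values of y:
  y = 0: RHS = 19 is not a perfect cube.
  y = 1: RHS = 21 is not a perfect cube.
  y = -1: RHS = 17 is not a perfect cube.
  y = 2: RHS = 35 is not a perfect cube.
  y = -2: RHS = 3 is not a perfect cube.
  y = 3: RHS = 73 is not a perfect cube.
  y = -3: RHS = -35 is not a perfect cube.
Continuing the search up to |y| = 45 finds no solutions either.
No (x, y) in the scanned range satisfies the equation.

No integer solutions with |y| ≤ 45.


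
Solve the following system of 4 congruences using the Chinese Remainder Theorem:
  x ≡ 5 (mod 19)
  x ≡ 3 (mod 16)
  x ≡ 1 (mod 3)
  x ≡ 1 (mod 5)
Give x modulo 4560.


Product of moduli M = 19 · 16 · 3 · 5 = 4560.
Merge one congruence at a time:
  Start: x ≡ 5 (mod 19).
  Combine with x ≡ 3 (mod 16); new modulus lcm = 304.
    Write x = 5 + 19·t and substitute into x ≡ 3 (mod 16): 19·t ≡ 3 − 5 = -2 (mod 16).
    Reduce coefficients mod 16: 3·t ≡ 14 (mod 16).
    The inverse of 3 mod 16 is 11 (since 3·11 = 33 = 2·16 + 1), so t ≡ 11·14 = 154 ≡ 10 (mod 16).
    Then x = 5 + 19·10 = 195, valid modulo lcm(19, 16) = 304: x ≡ 195 (mod 304).
  Combine with x ≡ 1 (mod 3); new modulus lcm = 912.
    Write x = 195 + 304·t and substitute into x ≡ 1 (mod 3): 304·t ≡ 1 − 195 = -194 (mod 3).
    Reduce coefficients mod 3: 1·t ≡ 1 (mod 3).
    So t ≡ 1 (mod 3).
    Then x = 195 + 304·1 = 499, valid modulo lcm(304, 3) = 912: x ≡ 499 (mod 912).
  Combine with x ≡ 1 (mod 5); new modulus lcm = 4560.
    Write x = 499 + 912·t and substitute into x ≡ 1 (mod 5): 912·t ≡ 1 − 499 = -498 (mod 5).
    Reduce coefficients mod 5: 2·t ≡ 2 (mod 5).
    The inverse of 2 mod 5 is 3 (since 2·3 = 6 = 1·5 + 1), so t ≡ 3·2 = 6 ≡ 1 (mod 5).
    Then x = 499 + 912·1 = 1411, valid modulo lcm(912, 5) = 4560: x ≡ 1411 (mod 4560).
Verify against each original: 1411 mod 19 = 5, 1411 mod 16 = 3, 1411 mod 3 = 1, 1411 mod 5 = 1.

x ≡ 1411 (mod 4560).


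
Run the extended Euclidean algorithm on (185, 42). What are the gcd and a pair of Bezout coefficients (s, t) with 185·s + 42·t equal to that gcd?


Euclidean algorithm on (185, 42) — divide until remainder is 0:
  185 = 4 · 42 + 17
  42 = 2 · 17 + 8
  17 = 2 · 8 + 1
  8 = 8 · 1 + 0
gcd(185, 42) = 1.
Track Bezout coefficients alongside the remainders: start with r₀ = 185 = a·1 + b·0 (s = 1, t = 0) and r₁ = 42 = a·0 + b·1 (s = 0, t = 1); each new remainder r_{k+1} = r_{k-1} − q_k·r_k inherits s_{k+1} = s_{k-1} − q_k·s_k, t_{k+1} = t_{k-1} − q_k·t_k, so r_k = a·s_k + b·t_k at every step:
  q = 4: r = 17, s = 1 − 4·0 = 1, t = 0 − 4·1 = -4  (check: 185·1 + 42·(-4) = 17)
  q = 2: r = 8, s = 0 − 2·1 = -2, t = 1 − 2·(-4) = 9  (check: 185·(-2) + 42·9 = 8)
  q = 2: r = 1, s = 1 − 2·(-2) = 5, t = -4 − 2·9 = -22  (check: 185·5 + 42·(-22) = 1)
The row with r = 1 (the gcd) gives the Bezout coefficients s = 5, t = -22.
Result: 185 · (5) + 42 · (-22) = 1.

gcd(185, 42) = 1; s = 5, t = -22 (check: 185·5 + 42·(-22) = 1).


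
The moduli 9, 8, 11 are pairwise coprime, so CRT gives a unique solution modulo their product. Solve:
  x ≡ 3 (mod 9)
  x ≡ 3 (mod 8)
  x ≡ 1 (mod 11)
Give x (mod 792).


Moduli 9, 8, 11 are pairwise coprime; by CRT there is a unique solution modulo M = 9 · 8 · 11 = 792.
Solve pairwise, accumulating the modulus:
  Start with x ≡ 3 (mod 9).
  Combine with x ≡ 3 (mod 8): since gcd(9, 8) = 1, we get a unique residue mod 72.
    Write x = 3 + 9·t and substitute into x ≡ 3 (mod 8): 9·t ≡ 3 − 3 = 0 (mod 8).
    Reduce coefficients mod 8: 1·t ≡ 0 (mod 8).
    So t ≡ 0 (mod 8).
    Then x = 3 + 9·0 = 3, valid modulo lcm(9, 8) = 72: x ≡ 3 (mod 72).
  Combine with x ≡ 1 (mod 11): since gcd(72, 11) = 1, we get a unique residue mod 792.
    Write x = 3 + 72·t and substitute into x ≡ 1 (mod 11): 72·t ≡ 1 − 3 = -2 (mod 11).
    Reduce coefficients mod 11: 6·t ≡ 9 (mod 11).
    The inverse of 6 mod 11 is 2 (since 6·2 = 12 = 1·11 + 1), so t ≡ 2·9 = 18 ≡ 7 (mod 11).
    Then x = 3 + 72·7 = 507, valid modulo lcm(72, 11) = 792: x ≡ 507 (mod 792).
Verify: 507 mod 9 = 3 ✓, 507 mod 8 = 3 ✓, 507 mod 11 = 1 ✓.

x ≡ 507 (mod 792).


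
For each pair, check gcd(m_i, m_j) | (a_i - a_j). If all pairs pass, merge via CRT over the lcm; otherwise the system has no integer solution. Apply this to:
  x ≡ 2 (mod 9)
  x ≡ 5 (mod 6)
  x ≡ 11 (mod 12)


Moduli 9, 6, 12 are not pairwise coprime, so CRT works modulo lcm(m_i) when all pairwise compatibility conditions hold.
Pairwise compatibility: gcd(m_i, m_j) must divide a_i - a_j for every pair.
Merge one congruence at a time:
  Start: x ≡ 2 (mod 9).
  Combine with x ≡ 5 (mod 6): gcd(9, 6) = 3; 5 - 2 = 3, which IS divisible by 3, so compatible.
    Write x = 2 + 9·t and substitute into x ≡ 5 (mod 6): 9·t ≡ 5 − 2 = 3 (mod 6).
    Divide the congruence (and modulus) by g = 3: 3·t ≡ 1 (mod 2).
    Reduce coefficients mod 2: 1·t ≡ 1 (mod 2).
    So t ≡ 1 (mod 2).
    Then x = 2 + 9·1 = 11, valid modulo lcm(9, 6) = 18: x ≡ 11 (mod 18).
  Combine with x ≡ 11 (mod 12): gcd(18, 12) = 6; 11 - 11 = 0, which IS divisible by 6, so compatible.
    Write x = 11 + 18·t and substitute into x ≡ 11 (mod 12): 18·t ≡ 11 − 11 = 0 (mod 12).
    Divide the congruence (and modulus) by g = 6: 3·t ≡ 0 (mod 2).
    Reduce coefficients mod 2: 1·t ≡ 0 (mod 2).
    So t ≡ 0 (mod 2).
    Then x = 11 + 18·0 = 11, valid modulo lcm(18, 12) = 36: x ≡ 11 (mod 36).
Verify: 11 mod 9 = 2, 11 mod 6 = 5, 11 mod 12 = 11.

x ≡ 11 (mod 36).


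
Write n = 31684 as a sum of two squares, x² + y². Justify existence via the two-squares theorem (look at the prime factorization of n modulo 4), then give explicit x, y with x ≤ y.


Step 1: Factor n = 31684 = 2^2 · 89^2.
Step 2: Check the mod-4 condition on each prime factor: 2 = 2 (special); 89 ≡ 1 (mod 4), exponent 2.
All primes ≡ 3 (mod 4) appear to even exponent (or don't appear), so by the two-squares theorem n IS expressible as a sum of two squares.
Step 3: Build a representation. Group n = k² · m with k = 2 and m = 89 · 89 = 7921 (a product of primes ≡ 1 (mod 4)); a representation of m scales to one of n via (k·x)² + (k·y)² = k²(x² + y²). Each prime p ≡ 1 (mod 4) is itself a sum of two squares; find a² by testing p − a² for a perfect square:
  89: 89 − 1² = 88, 89 − 2² = 85, 89 − 3² = 80, 89 − 4² = 73, 89 − 5² = 64 = 8² ⇒ 89 = 5² + 8².
  Combine using the Brahmagupta–Fibonacci identity (a² + b²)(c² + d²) = (ac − bd)² + (ad + bc)² = (ac + bd)² + (ad − bc)²:
  89 · 89 = 7921: from (5² + 8²)(5² + 8²), take (5·5 − 8·8, 5·8 + 8·5) = (25 − 64, 40 + 40) = (-39, 80); dropping signs (only squares matter) gives (39, 80); check 39² + 80² = 1521 + 6400 = 7921 ✓.
  Scale by k = 2: (2·39, 2·80) = (78, 160).
Step 4: Order so x ≤ y and verify: 78² + 160² = 6084 + 25600 = 31684 = n. ✓

n = 31684 = 78² + 160² (one valid representation with x ≤ y).


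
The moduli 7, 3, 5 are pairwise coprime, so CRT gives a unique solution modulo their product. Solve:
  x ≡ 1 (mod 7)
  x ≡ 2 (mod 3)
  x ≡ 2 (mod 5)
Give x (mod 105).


Moduli 7, 3, 5 are pairwise coprime; by CRT there is a unique solution modulo M = 7 · 3 · 5 = 105.
Solve pairwise, accumulating the modulus:
  Start with x ≡ 1 (mod 7).
  Combine with x ≡ 2 (mod 3): since gcd(7, 3) = 1, we get a unique residue mod 21.
    Write x = 1 + 7·t and substitute into x ≡ 2 (mod 3): 7·t ≡ 2 − 1 = 1 (mod 3).
    Reduce coefficients mod 3: 1·t ≡ 1 (mod 3).
    So t ≡ 1 (mod 3).
    Then x = 1 + 7·1 = 8, valid modulo lcm(7, 3) = 21: x ≡ 8 (mod 21).
  Combine with x ≡ 2 (mod 5): since gcd(21, 5) = 1, we get a unique residue mod 105.
    Write x = 8 + 21·t and substitute into x ≡ 2 (mod 5): 21·t ≡ 2 − 8 = -6 (mod 5).
    Reduce coefficients mod 5: 1·t ≡ 4 (mod 5).
    So t ≡ 4 (mod 5).
    Then x = 8 + 21·4 = 92, valid modulo lcm(21, 5) = 105: x ≡ 92 (mod 105).
Verify: 92 mod 7 = 1 ✓, 92 mod 3 = 2 ✓, 92 mod 5 = 2 ✓.

x ≡ 92 (mod 105).


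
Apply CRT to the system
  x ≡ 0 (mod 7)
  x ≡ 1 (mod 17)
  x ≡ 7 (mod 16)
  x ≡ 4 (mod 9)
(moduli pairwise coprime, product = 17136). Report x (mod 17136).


Product of moduli M = 7 · 17 · 16 · 9 = 17136.
Merge one congruence at a time:
  Start: x ≡ 0 (mod 7).
  Combine with x ≡ 1 (mod 17); new modulus lcm = 119.
    Write x = 0 + 7·t and substitute into x ≡ 1 (mod 17): 7·t ≡ 1 − 0 = 1 (mod 17).
    The inverse of 7 mod 17 is 5 (since 7·5 = 35 = 2·17 + 1), so t ≡ 5·1 = 5 ≡ 5 (mod 17).
    Then x = 0 + 7·5 = 35, valid modulo lcm(7, 17) = 119: x ≡ 35 (mod 119).
  Combine with x ≡ 7 (mod 16); new modulus lcm = 1904.
    Write x = 35 + 119·t and substitute into x ≡ 7 (mod 16): 119·t ≡ 7 − 35 = -28 (mod 16).
    Reduce coefficients mod 16: 7·t ≡ 4 (mod 16).
    The inverse of 7 mod 16 is 7 (since 7·7 = 49 = 3·16 + 1), so t ≡ 7·4 = 28 ≡ 12 (mod 16).
    Then x = 35 + 119·12 = 1463, valid modulo lcm(119, 16) = 1904: x ≡ 1463 (mod 1904).
  Combine with x ≡ 4 (mod 9); new modulus lcm = 17136.
    Write x = 1463 + 1904·t and substitute into x ≡ 4 (mod 9): 1904·t ≡ 4 − 1463 = -1459 (mod 9).
    Reduce coefficients mod 9: 5·t ≡ 8 (mod 9).
    The inverse of 5 mod 9 is 2 (since 5·2 = 10 = 1·9 + 1), so t ≡ 2·8 = 16 ≡ 7 (mod 9).
    Then x = 1463 + 1904·7 = 14791, valid modulo lcm(1904, 9) = 17136: x ≡ 14791 (mod 17136).
Verify against each original: 14791 mod 7 = 0, 14791 mod 17 = 1, 14791 mod 16 = 7, 14791 mod 9 = 4.

x ≡ 14791 (mod 17136).


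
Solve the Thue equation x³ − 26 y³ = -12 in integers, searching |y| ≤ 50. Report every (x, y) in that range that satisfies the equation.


The equation is x³ - 26y³ = -12. For fixed y, x³ = 26·y³ − 12, so a solution requires the RHS to be a perfect cube.
Strategy: iterate y from -50 to 50, compute RHS = 26·y³ − 12, and check whether it is a (positive or negative) perfect cube.
Check small values of y:
  y = 0: RHS = -12 is not a perfect cube.
  y = 1: RHS = 14 is not a perfect cube.
  y = -1: RHS = -38 is not a perfect cube.
  y = 2: RHS = 196 is not a perfect cube.
  y = -2: RHS = -220 is not a perfect cube.
  y = 3: RHS = 690 is not a perfect cube.
  y = -3: RHS = -714 is not a perfect cube.
Continuing the search up to |y| = 50 finds no solutions either.
No (x, y) in the scanned range satisfies the equation.

No integer solutions with |y| ≤ 50.


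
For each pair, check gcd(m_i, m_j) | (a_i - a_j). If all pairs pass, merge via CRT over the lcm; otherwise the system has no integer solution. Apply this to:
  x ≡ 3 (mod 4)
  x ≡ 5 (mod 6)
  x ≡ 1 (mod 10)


Moduli 4, 6, 10 are not pairwise coprime, so CRT works modulo lcm(m_i) when all pairwise compatibility conditions hold.
Pairwise compatibility: gcd(m_i, m_j) must divide a_i - a_j for every pair.
Merge one congruence at a time:
  Start: x ≡ 3 (mod 4).
  Combine with x ≡ 5 (mod 6): gcd(4, 6) = 2; 5 - 3 = 2, which IS divisible by 2, so compatible.
    Write x = 3 + 4·t and substitute into x ≡ 5 (mod 6): 4·t ≡ 5 − 3 = 2 (mod 6).
    Divide the congruence (and modulus) by g = 2: 2·t ≡ 1 (mod 3).
    The inverse of 2 mod 3 is 2 (since 2·2 = 4 = 1·3 + 1), so t ≡ 2·1 = 2 ≡ 2 (mod 3).
    Then x = 3 + 4·2 = 11, valid modulo lcm(4, 6) = 12: x ≡ 11 (mod 12).
  Combine with x ≡ 1 (mod 10): gcd(12, 10) = 2; 1 - 11 = -10, which IS divisible by 2, so compatible.
    Write x = 11 + 12·t and substitute into x ≡ 1 (mod 10): 12·t ≡ 1 − 11 = -10 (mod 10).
    Divide the congruence (and modulus) by g = 2: 6·t ≡ -5 (mod 5).
    Reduce coefficients mod 5: 1·t ≡ 0 (mod 5).
    So t ≡ 0 (mod 5).
    Then x = 11 + 12·0 = 11, valid modulo lcm(12, 10) = 60: x ≡ 11 (mod 60).
Verify: 11 mod 4 = 3, 11 mod 6 = 5, 11 mod 10 = 1.

x ≡ 11 (mod 60).


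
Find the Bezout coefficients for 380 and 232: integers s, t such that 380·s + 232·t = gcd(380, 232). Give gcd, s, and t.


Euclidean algorithm on (380, 232) — divide until remainder is 0:
  380 = 1 · 232 + 148
  232 = 1 · 148 + 84
  148 = 1 · 84 + 64
  84 = 1 · 64 + 20
  64 = 3 · 20 + 4
  20 = 5 · 4 + 0
gcd(380, 232) = 4.
Track Bezout coefficients alongside the remainders: start with r₀ = 380 = a·1 + b·0 (s = 1, t = 0) and r₁ = 232 = a·0 + b·1 (s = 0, t = 1); each new remainder r_{k+1} = r_{k-1} − q_k·r_k inherits s_{k+1} = s_{k-1} − q_k·s_k, t_{k+1} = t_{k-1} − q_k·t_k, so r_k = a·s_k + b·t_k at every step:
  q = 1: r = 148, s = 1 − 1·0 = 1, t = 0 − 1·1 = -1  (check: 380·1 + 232·(-1) = 148)
  q = 1: r = 84, s = 0 − 1·1 = -1, t = 1 − 1·(-1) = 2  (check: 380·(-1) + 232·2 = 84)
  q = 1: r = 64, s = 1 − 1·(-1) = 2, t = -1 − 1·2 = -3  (check: 380·2 + 232·(-3) = 64)
  q = 1: r = 20, s = -1 − 1·2 = -3, t = 2 − 1·(-3) = 5  (check: 380·(-3) + 232·5 = 20)
  q = 3: r = 4, s = 2 − 3·(-3) = 11, t = -3 − 3·5 = -18  (check: 380·11 + 232·(-18) = 4)
The row with r = 4 (the gcd) gives the Bezout coefficients s = 11, t = -18.
Result: 380 · (11) + 232 · (-18) = 4.

gcd(380, 232) = 4; s = 11, t = -18 (check: 380·11 + 232·(-18) = 4).


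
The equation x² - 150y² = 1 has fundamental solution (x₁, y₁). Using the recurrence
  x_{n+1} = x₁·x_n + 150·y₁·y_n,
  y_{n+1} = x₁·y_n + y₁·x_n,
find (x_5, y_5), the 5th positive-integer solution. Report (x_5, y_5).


Step 1: Find the fundamental solution (x₁, y₁) of x² - 150y² = 1.
  Expand √150 as a continued fraction. a₀ = ⌊√150⌋ = 12; iterate m_{k+1} = d_k·a_k − m_k, d_{k+1} = (150 − m_{k+1}²)/d_k, a_{k+1} = ⌊(a₀ + m_{k+1})/d_{k+1}⌋ (starting m₀ = 0, d₀ = 1), with convergents p_k = a_k·p_{k-1} + p_{k-2}, q_k = a_k·q_{k-1} + q_{k-2} (p₋₁ = 1, q₋₁ = 0):
  k = 0: a₀ = 12; p₀/q₀ = 12/1; p₀² − 150·q₀² = 144 − 150 = -6.
  k = 1: m = 12, d = 6, a = ⌊(12 + 12)/6⌋ = 4; p/q = (4·12 + 1)/(4·1 + 0) = 49/4; p² − 150·q² = 2401 − 2400 = 1.
  The first convergent with p² − 150·q² = 1 gives the fundamental solution (x₁, y₁) = (49, 4).
Step 2: Apply the recurrence (x_{n+1}, y_{n+1}) = (x₁x_n + 150y₁y_n, x₁y_n + y₁x_n) repeatedly.
  From (x_1, y_1) = (49, 4): x_2 = 49·49 + 150·4·4 = 4801; y_2 = 49·4 + 4·49 = 392.
  From (x_2, y_2) = (4801, 392): x_3 = 49·4801 + 150·4·392 = 470449; y_3 = 49·392 + 4·4801 = 38412.
  From (x_3, y_3) = (470449, 38412): x_4 = 49·470449 + 150·4·38412 = 46099201; y_4 = 49·38412 + 4·470449 = 3763984.
  From (x_4, y_4) = (46099201, 3763984): x_5 = 49·46099201 + 150·4·3763984 = 4517251249; y_5 = 49·3763984 + 4·46099201 = 368832020.
Step 3: Verify x_5² - 150·y_5² = 20405558846592060001 - 20405558846592060000 = 1 (should be 1). ✓

(x_1, y_1) = (49, 4); (x_5, y_5) = (4517251249, 368832020).


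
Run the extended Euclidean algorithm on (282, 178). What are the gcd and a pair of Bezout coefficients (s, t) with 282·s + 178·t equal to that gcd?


Euclidean algorithm on (282, 178) — divide until remainder is 0:
  282 = 1 · 178 + 104
  178 = 1 · 104 + 74
  104 = 1 · 74 + 30
  74 = 2 · 30 + 14
  30 = 2 · 14 + 2
  14 = 7 · 2 + 0
gcd(282, 178) = 2.
Track Bezout coefficients alongside the remainders: start with r₀ = 282 = a·1 + b·0 (s = 1, t = 0) and r₁ = 178 = a·0 + b·1 (s = 0, t = 1); each new remainder r_{k+1} = r_{k-1} − q_k·r_k inherits s_{k+1} = s_{k-1} − q_k·s_k, t_{k+1} = t_{k-1} − q_k·t_k, so r_k = a·s_k + b·t_k at every step:
  q = 1: r = 104, s = 1 − 1·0 = 1, t = 0 − 1·1 = -1  (check: 282·1 + 178·(-1) = 104)
  q = 1: r = 74, s = 0 − 1·1 = -1, t = 1 − 1·(-1) = 2  (check: 282·(-1) + 178·2 = 74)
  q = 1: r = 30, s = 1 − 1·(-1) = 2, t = -1 − 1·2 = -3  (check: 282·2 + 178·(-3) = 30)
  q = 2: r = 14, s = -1 − 2·2 = -5, t = 2 − 2·(-3) = 8  (check: 282·(-5) + 178·8 = 14)
  q = 2: r = 2, s = 2 − 2·(-5) = 12, t = -3 − 2·8 = -19  (check: 282·12 + 178·(-19) = 2)
The row with r = 2 (the gcd) gives the Bezout coefficients s = 12, t = -19.
Result: 282 · (12) + 178 · (-19) = 2.

gcd(282, 178) = 2; s = 12, t = -19 (check: 282·12 + 178·(-19) = 2).


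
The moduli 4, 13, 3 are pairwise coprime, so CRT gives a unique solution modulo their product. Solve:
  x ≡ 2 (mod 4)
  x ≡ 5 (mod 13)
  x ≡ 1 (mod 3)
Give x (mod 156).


Moduli 4, 13, 3 are pairwise coprime; by CRT there is a unique solution modulo M = 4 · 13 · 3 = 156.
Solve pairwise, accumulating the modulus:
  Start with x ≡ 2 (mod 4).
  Combine with x ≡ 5 (mod 13): since gcd(4, 13) = 1, we get a unique residue mod 52.
    Write x = 2 + 4·t and substitute into x ≡ 5 (mod 13): 4·t ≡ 5 − 2 = 3 (mod 13).
    The inverse of 4 mod 13 is 10 (since 4·10 = 40 = 3·13 + 1), so t ≡ 10·3 = 30 ≡ 4 (mod 13).
    Then x = 2 + 4·4 = 18, valid modulo lcm(4, 13) = 52: x ≡ 18 (mod 52).
  Combine with x ≡ 1 (mod 3): since gcd(52, 3) = 1, we get a unique residue mod 156.
    Write x = 18 + 52·t and substitute into x ≡ 1 (mod 3): 52·t ≡ 1 − 18 = -17 (mod 3).
    Reduce coefficients mod 3: 1·t ≡ 1 (mod 3).
    So t ≡ 1 (mod 3).
    Then x = 18 + 52·1 = 70, valid modulo lcm(52, 3) = 156: x ≡ 70 (mod 156).
Verify: 70 mod 4 = 2 ✓, 70 mod 13 = 5 ✓, 70 mod 3 = 1 ✓.

x ≡ 70 (mod 156).
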